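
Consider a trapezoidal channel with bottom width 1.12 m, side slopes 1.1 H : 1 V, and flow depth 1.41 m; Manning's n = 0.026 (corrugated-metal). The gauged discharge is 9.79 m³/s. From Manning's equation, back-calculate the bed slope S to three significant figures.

A = (b + z·y)·y = (1.12 + 1.1×1.41)×1.41 = 3.766 m²
P = b + 2y√(1+z²) = 1.12 + 2×1.41×√(1+1.1²) = 5.312 m
R = A/P = 3.766/5.312 = 0.7090 m
S = (Q·n / (1·A·R^(2/3)))² = (9.79×0.026 / (1×3.766×0.7951))² = 0.007226

0.00723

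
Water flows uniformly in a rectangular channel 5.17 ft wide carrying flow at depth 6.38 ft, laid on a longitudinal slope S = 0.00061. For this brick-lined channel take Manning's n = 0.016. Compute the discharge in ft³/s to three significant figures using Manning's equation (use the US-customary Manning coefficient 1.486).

114 ft³/s

A = b·y = 5.17 × 6.38 = 32.98 ft²
P = b + 2y = 5.17 + 2×6.38 = 17.93 ft
R = A/P = 32.98/17.93 = 1.840 ft
Q = (1.486/n)·A·R^(2/3)·S^(1/2) = (1.486/0.016) × 32.98 × 1.840^(2/3) × 0.00061^(1/2) = 113.6 ft³/s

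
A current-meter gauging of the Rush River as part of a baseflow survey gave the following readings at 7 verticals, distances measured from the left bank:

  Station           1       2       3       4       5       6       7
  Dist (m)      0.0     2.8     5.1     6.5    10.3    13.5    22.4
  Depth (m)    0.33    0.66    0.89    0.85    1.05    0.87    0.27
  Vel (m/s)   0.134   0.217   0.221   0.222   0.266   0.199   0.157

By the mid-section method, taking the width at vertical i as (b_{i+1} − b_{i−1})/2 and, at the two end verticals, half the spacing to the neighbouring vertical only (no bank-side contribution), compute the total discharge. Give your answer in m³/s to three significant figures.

w_1 = (2.8 − 0.0)/2 = 1.4 m; q_1 = 0.134 × 0.33 × 1.4 = 0.06191 m³/s
w_2 = (5.1 − 0.0)/2 = 2.55 m; q_2 = 0.217 × 0.66 × 2.55 = 0.3652 m³/s
w_3 = (6.5 − 2.8)/2 = 1.85 m; q_3 = 0.221 × 0.89 × 1.85 = 0.3639 m³/s
w_4 = (10.3 − 5.1)/2 = 2.6 m; q_4 = 0.222 × 0.85 × 2.6 = 0.4906 m³/s
w_5 = (13.5 − 6.5)/2 = 3.5 m; q_5 = 0.266 × 1.05 × 3.5 = 0.9776 m³/s
w_6 = (22.4 − 10.3)/2 = 6.05 m; q_6 = 0.199 × 0.87 × 6.05 = 1.047 m³/s
w_7 = (22.4 − 13.5)/2 = 4.45 m; q_7 = 0.157 × 0.27 × 4.45 = 0.1886 m³/s
Q = Σ qᵢ = 3.495 m³/s

3.50 m³/s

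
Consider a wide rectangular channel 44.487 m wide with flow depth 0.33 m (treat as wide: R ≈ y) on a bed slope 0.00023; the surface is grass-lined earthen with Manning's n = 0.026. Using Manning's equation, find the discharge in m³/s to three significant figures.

A = b·y = 44.487 × 0.33 = 14.68 m²
Wide channel: R ≈ y = 0.33 m
Q = (1/n)·A·R^(2/3)·S^(1/2) = (1/0.026) × 14.68 × 0.3300^(2/3) × 0.00023^(1/2) = 4.089 m³/s

4.09 m³/s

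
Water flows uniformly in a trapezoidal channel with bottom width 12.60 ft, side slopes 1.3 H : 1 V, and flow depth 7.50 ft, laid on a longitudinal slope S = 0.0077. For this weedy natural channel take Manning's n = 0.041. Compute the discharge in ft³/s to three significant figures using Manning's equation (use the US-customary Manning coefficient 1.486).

1450 ft³/s

A = (b + z·y)·y = (12.60 + 1.3×7.50)×7.50 = 167.6 ft²
P = b + 2y√(1+z²) = 12.60 + 2×7.50×√(1+1.3²) = 37.20 ft
R = A/P = 167.6/37.20 = 4.506 ft
Q = (1.486/n)·A·R^(2/3)·S^(1/2) = (1.486/0.041) × 167.6 × 4.506^(2/3) × 0.0077^(1/2) = 1454 ft³/s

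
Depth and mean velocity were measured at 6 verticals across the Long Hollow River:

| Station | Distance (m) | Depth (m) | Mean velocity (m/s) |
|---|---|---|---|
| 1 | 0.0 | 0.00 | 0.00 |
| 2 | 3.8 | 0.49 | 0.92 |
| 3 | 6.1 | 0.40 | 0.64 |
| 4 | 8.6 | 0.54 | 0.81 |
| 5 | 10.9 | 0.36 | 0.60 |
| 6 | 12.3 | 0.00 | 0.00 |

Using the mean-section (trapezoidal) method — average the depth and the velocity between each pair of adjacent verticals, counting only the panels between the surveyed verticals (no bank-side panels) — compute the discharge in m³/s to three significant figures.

Panel 1-2: Δb = 3.8 m, d̄ = (0.00+0.49)/2 = 0.245, v̄ = (0.00+0.92)/2 = 0.46 → q = 3.8×0.245×0.46 = 0.4283 m³/s
Panel 2-3: Δb = 2.3 m, d̄ = (0.49+0.40)/2 = 0.445, v̄ = (0.92+0.64)/2 = 0.78 → q = 2.3×0.445×0.78 = 0.7983 m³/s
Panel 3-4: Δb = 2.5 m, d̄ = (0.40+0.54)/2 = 0.47, v̄ = (0.64+0.81)/2 = 0.725 → q = 2.5×0.47×0.725 = 0.8519 m³/s
Panel 4-5: Δb = 2.3 m, d̄ = (0.54+0.36)/2 = 0.45, v̄ = (0.81+0.60)/2 = 0.705 → q = 2.3×0.45×0.705 = 0.7297 m³/s
Panel 5-6: Δb = 1.4 m, d̄ = (0.36+0.00)/2 = 0.18, v̄ = (0.60+0.00)/2 = 0.3 → q = 1.4×0.18×0.3 = 0.07560 m³/s
Q = Σ q = 2.884 m³/s

2.88 m³/s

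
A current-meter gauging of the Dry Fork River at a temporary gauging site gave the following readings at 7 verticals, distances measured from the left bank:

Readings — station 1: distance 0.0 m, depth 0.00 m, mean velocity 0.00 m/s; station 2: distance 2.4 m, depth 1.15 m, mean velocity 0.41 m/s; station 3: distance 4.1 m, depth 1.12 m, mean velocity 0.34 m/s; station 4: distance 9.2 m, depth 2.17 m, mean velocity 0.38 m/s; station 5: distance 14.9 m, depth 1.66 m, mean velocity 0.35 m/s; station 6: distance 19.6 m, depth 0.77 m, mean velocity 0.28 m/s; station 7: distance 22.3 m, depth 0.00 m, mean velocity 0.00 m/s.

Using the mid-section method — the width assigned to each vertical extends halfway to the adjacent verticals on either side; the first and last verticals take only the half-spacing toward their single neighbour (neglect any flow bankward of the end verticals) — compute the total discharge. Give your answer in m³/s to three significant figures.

w_2 = (4.1 − 0.0)/2 = 2.05 m; q_2 = 0.41 × 1.15 × 2.05 = 0.9666 m³/s
w_3 = (9.2 − 2.4)/2 = 3.4 m; q_3 = 0.34 × 1.12 × 3.4 = 1.295 m³/s
w_4 = (14.9 − 4.1)/2 = 5.4 m; q_4 = 0.38 × 2.17 × 5.4 = 4.453 m³/s
w_5 = (19.6 − 9.2)/2 = 5.2 m; q_5 = 0.35 × 1.66 × 5.2 = 3.021 m³/s
w_6 = (22.3 − 14.9)/2 = 3.7 m; q_6 = 0.28 × 0.77 × 3.7 = 0.7977 m³/s
Stations 1, 7 contribute zero (depth or velocity is 0).
Q = Σ qᵢ = 10.53 m³/s

10.5 m³/s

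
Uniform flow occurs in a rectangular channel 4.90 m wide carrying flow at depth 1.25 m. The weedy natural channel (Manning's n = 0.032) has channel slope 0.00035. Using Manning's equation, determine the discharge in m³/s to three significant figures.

3.16 m³/s

A = b·y = 4.90 × 1.25 = 6.125 m²
P = b + 2y = 4.90 + 2×1.25 = 7.400 m
R = A/P = 6.125/7.400 = 0.8277 m
Q = (1/n)·A·R^(2/3)·S^(1/2) = (1/0.032) × 6.125 × 0.8277^(2/3) × 0.00035^(1/2) = 3.157 m³/s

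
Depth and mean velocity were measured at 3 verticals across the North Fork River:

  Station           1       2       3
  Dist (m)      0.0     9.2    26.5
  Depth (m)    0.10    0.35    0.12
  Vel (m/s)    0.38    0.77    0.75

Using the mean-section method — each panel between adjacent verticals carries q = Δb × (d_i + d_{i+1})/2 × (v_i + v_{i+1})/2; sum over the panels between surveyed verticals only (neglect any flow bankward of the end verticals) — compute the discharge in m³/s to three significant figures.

4.28 m³/s

Panel 1-2: Δb = 9.2 m, d̄ = (0.10+0.35)/2 = 0.225, v̄ = (0.38+0.77)/2 = 0.575 → q = 9.2×0.225×0.575 = 1.190 m³/s
Panel 2-3: Δb = 17.3 m, d̄ = (0.35+0.12)/2 = 0.235, v̄ = (0.77+0.75)/2 = 0.76 → q = 17.3×0.235×0.76 = 3.090 m³/s
Q = Σ q = 4.280 m³/s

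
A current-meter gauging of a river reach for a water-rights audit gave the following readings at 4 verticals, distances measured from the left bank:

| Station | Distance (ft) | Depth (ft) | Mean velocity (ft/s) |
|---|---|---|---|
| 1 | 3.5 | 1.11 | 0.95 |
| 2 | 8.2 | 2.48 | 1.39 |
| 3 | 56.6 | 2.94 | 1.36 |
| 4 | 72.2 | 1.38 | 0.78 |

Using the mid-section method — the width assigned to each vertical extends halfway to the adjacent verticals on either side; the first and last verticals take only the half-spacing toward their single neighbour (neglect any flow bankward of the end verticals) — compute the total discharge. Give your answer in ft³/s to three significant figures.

w_1 = (8.2 − 3.5)/2 = 2.35 ft; q_1 = 0.95 × 1.11 × 2.35 = 2.478 ft³/s
w_2 = (56.6 − 3.5)/2 = 26.55 ft; q_2 = 1.39 × 2.48 × 26.55 = 91.52 ft³/s
w_3 = (72.2 − 8.2)/2 = 32 ft; q_3 = 1.36 × 2.94 × 32 = 127.9 ft³/s
w_4 = (72.2 − 56.6)/2 = 7.8 ft; q_4 = 0.78 × 1.38 × 7.8 = 8.396 ft³/s
Q = Σ qᵢ = 230.3 ft³/s

230 ft³/s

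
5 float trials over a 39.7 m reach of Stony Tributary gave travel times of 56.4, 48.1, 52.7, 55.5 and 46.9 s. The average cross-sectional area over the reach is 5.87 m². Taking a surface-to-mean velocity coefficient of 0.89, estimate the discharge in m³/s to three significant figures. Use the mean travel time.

3.99 m³/s

t̄ = (56.4 + 48.1 + 52.7 + 55.5 + 46.9) / 5 = 51.92 s
v_surface = L / t̄ = 39.7 / 51.92 = 0.7646 m/s
v_mean = 0.89 × 0.7646 = 0.6805 m/s
Q = A × v_mean = 5.87 × 0.6805 = 3.995 m³/s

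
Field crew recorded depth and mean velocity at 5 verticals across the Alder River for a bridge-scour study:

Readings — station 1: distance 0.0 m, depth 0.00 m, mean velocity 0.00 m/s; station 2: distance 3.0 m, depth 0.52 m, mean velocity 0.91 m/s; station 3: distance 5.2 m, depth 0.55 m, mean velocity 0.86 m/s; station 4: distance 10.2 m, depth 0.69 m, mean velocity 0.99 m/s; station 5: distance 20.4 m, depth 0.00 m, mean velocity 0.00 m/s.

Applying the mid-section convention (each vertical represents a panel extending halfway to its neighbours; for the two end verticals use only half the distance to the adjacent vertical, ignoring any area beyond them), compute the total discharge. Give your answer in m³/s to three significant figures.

8.12 m³/s

w_2 = (5.2 − 0.0)/2 = 2.6 m; q_2 = 0.91 × 0.52 × 2.6 = 1.230 m³/s
w_3 = (10.2 − 3.0)/2 = 3.6 m; q_3 = 0.86 × 0.55 × 3.6 = 1.703 m³/s
w_4 = (20.4 − 5.2)/2 = 7.6 m; q_4 = 0.99 × 0.69 × 7.6 = 5.192 m³/s
Stations 1, 5 contribute zero (depth or velocity is 0).
Q = Σ qᵢ = 8.125 m³/s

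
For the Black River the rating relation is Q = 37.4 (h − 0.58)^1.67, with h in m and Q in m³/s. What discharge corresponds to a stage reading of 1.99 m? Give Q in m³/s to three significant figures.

Q = 37.4 × (1.99 − 0.58)^1.67 = 37.4 × 1.41^1.67 = 66.38 m³/s

66.4 m³/s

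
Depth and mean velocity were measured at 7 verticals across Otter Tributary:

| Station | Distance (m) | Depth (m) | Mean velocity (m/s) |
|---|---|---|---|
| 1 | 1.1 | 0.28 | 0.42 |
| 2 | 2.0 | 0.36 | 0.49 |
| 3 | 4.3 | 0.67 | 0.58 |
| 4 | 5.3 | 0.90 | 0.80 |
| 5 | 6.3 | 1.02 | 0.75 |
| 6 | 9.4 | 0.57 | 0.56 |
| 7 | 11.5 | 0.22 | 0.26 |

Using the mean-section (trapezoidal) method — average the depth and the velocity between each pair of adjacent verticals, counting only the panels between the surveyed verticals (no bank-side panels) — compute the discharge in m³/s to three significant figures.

Panel 1-2: Δb = 0.9 m, d̄ = (0.28+0.36)/2 = 0.32, v̄ = (0.42+0.49)/2 = 0.455 → q = 0.9×0.32×0.455 = 0.1310 m³/s
Panel 2-3: Δb = 2.3 m, d̄ = (0.36+0.67)/2 = 0.515, v̄ = (0.49+0.58)/2 = 0.535 → q = 2.3×0.515×0.535 = 0.6337 m³/s
Panel 3-4: Δb = 1 m, d̄ = (0.67+0.90)/2 = 0.785, v̄ = (0.58+0.80)/2 = 0.69 → q = 1×0.785×0.69 = 0.5417 m³/s
Panel 4-5: Δb = 1 m, d̄ = (0.90+1.02)/2 = 0.96, v̄ = (0.80+0.75)/2 = 0.775 → q = 1×0.96×0.775 = 0.7440 m³/s
Panel 5-6: Δb = 3.1 m, d̄ = (1.02+0.57)/2 = 0.795, v̄ = (0.75+0.56)/2 = 0.655 → q = 3.1×0.795×0.655 = 1.614 m³/s
Panel 6-7: Δb = 2.1 m, d̄ = (0.57+0.22)/2 = 0.395, v̄ = (0.56+0.26)/2 = 0.41 → q = 2.1×0.395×0.41 = 0.3401 m³/s
Q = Σ q = 4.005 m³/s

4.00 m³/s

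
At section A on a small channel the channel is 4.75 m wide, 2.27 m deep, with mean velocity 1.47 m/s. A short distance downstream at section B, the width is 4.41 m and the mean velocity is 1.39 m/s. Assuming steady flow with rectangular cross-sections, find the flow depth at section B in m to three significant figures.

2.59 m

Q = A₁V₁ = (4.75×2.27) × 1.47 = 15.85 m³/s
d₂ = Q/(b₂ V₂) = 15.85/(4.41×1.39) = 2.586 m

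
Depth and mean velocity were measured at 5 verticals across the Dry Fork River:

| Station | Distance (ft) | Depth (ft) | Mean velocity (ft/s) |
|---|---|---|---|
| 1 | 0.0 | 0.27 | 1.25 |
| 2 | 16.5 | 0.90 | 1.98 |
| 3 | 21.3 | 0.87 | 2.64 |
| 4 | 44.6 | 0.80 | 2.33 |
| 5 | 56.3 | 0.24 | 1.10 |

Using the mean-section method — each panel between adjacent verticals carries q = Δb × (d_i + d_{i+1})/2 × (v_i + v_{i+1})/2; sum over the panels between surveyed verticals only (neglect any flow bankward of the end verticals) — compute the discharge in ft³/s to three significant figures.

84.2 ft³/s

Panel 1-2: Δb = 16.5 ft, d̄ = (0.27+0.90)/2 = 0.585, v̄ = (1.25+1.98)/2 = 1.615 → q = 16.5×0.585×1.615 = 15.59 ft³/s
Panel 2-3: Δb = 4.8 ft, d̄ = (0.90+0.87)/2 = 0.885, v̄ = (1.98+2.64)/2 = 2.31 → q = 4.8×0.885×2.31 = 9.813 ft³/s
Panel 3-4: Δb = 23.3 ft, d̄ = (0.87+0.80)/2 = 0.835, v̄ = (2.64+2.33)/2 = 2.485 → q = 23.3×0.835×2.485 = 48.35 ft³/s
Panel 4-5: Δb = 11.7 ft, d̄ = (0.80+0.24)/2 = 0.52, v̄ = (2.33+1.10)/2 = 1.715 → q = 11.7×0.52×1.715 = 10.43 ft³/s
Q = Σ q = 84.18 ft³/s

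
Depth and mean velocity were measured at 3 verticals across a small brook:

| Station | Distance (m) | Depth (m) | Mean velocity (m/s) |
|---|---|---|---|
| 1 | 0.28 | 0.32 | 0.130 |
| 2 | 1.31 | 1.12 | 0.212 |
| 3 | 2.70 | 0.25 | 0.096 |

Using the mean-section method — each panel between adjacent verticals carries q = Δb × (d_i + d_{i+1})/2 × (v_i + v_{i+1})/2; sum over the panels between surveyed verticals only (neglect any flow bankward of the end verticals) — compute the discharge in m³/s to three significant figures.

Panel 1-2: Δb = 1.03 m, d̄ = (0.32+1.12)/2 = 0.72, v̄ = (0.130+0.212)/2 = 0.171 → q = 1.03×0.72×0.171 = 0.1268 m³/s
Panel 2-3: Δb = 1.39 m, d̄ = (1.12+0.25)/2 = 0.685, v̄ = (0.212+0.096)/2 = 0.154 → q = 1.39×0.685×0.154 = 0.1466 m³/s
Q = Σ q = 0.2734 m³/s

0.273 m³/s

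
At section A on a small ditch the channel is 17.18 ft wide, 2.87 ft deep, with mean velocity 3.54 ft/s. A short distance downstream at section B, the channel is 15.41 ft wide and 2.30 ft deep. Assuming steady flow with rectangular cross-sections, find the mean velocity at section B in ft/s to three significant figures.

4.92 ft/s

Q = A₁V₁ = (17.18×2.87) × 3.54 = 174.5 ft³/s
A₂ = 15.41 × 2.30 = 35.44 ft²
V₂ = Q/A₂ = 174.5/35.44 = 4.925 ft/s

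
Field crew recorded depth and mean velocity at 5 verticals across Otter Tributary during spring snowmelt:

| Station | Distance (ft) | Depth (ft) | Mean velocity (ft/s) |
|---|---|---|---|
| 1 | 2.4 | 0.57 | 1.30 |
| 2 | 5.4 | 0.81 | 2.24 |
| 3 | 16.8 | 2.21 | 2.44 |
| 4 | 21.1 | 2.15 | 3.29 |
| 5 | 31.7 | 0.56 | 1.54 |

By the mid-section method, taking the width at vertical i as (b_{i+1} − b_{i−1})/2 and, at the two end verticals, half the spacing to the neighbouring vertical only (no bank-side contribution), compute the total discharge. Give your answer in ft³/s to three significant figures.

w_1 = (5.4 − 2.4)/2 = 1.5 ft; q_1 = 1.30 × 0.57 × 1.5 = 1.112 ft³/s
w_2 = (16.8 − 2.4)/2 = 7.2 ft; q_2 = 2.24 × 0.81 × 7.2 = 13.06 ft³/s
w_3 = (21.1 − 5.4)/2 = 7.85 ft; q_3 = 2.44 × 2.21 × 7.85 = 42.33 ft³/s
w_4 = (31.7 − 16.8)/2 = 7.45 ft; q_4 = 3.29 × 2.15 × 7.45 = 52.70 ft³/s
w_5 = (31.7 − 21.1)/2 = 5.3 ft; q_5 = 1.54 × 0.56 × 5.3 = 4.571 ft³/s
Q = Σ qᵢ = 113.8 ft³/s

114 ft³/s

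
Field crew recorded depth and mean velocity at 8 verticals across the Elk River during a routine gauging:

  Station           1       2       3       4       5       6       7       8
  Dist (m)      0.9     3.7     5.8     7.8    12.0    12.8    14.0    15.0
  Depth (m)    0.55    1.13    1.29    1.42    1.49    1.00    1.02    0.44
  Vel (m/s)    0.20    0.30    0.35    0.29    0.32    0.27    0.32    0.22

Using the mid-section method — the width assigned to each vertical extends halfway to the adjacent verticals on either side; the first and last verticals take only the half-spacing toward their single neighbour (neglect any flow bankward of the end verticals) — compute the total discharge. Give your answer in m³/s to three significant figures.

5.06 m³/s

w_1 = (3.7 − 0.9)/2 = 1.4 m; q_1 = 0.20 × 0.55 × 1.4 = 0.1540 m³/s
w_2 = (5.8 − 0.9)/2 = 2.45 m; q_2 = 0.30 × 1.13 × 2.45 = 0.8306 m³/s
w_3 = (7.8 − 3.7)/2 = 2.05 m; q_3 = 0.35 × 1.29 × 2.05 = 0.9256 m³/s
w_4 = (12.0 − 5.8)/2 = 3.1 m; q_4 = 0.29 × 1.42 × 3.1 = 1.277 m³/s
w_5 = (12.8 − 7.8)/2 = 2.5 m; q_5 = 0.32 × 1.49 × 2.5 = 1.192 m³/s
w_6 = (14.0 − 12.0)/2 = 1 m; q_6 = 0.27 × 1.00 × 1 = 0.2700 m³/s
w_7 = (15.0 − 12.8)/2 = 1.1 m; q_7 = 0.32 × 1.02 × 1.1 = 0.3590 m³/s
w_8 = (15.0 − 14.0)/2 = 0.5 m; q_8 = 0.22 × 0.44 × 0.5 = 0.04840 m³/s
Q = Σ qᵢ = 5.056 m³/s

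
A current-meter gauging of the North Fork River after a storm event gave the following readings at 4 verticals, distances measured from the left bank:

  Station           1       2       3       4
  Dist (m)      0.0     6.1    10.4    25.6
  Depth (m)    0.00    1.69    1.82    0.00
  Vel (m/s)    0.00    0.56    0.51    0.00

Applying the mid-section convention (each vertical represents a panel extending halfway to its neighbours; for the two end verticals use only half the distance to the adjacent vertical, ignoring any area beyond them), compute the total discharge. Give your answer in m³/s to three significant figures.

14.0 m³/s

w_2 = (10.4 − 0.0)/2 = 5.2 m; q_2 = 0.56 × 1.69 × 5.2 = 4.921 m³/s
w_3 = (25.6 − 6.1)/2 = 9.75 m; q_3 = 0.51 × 1.82 × 9.75 = 9.050 m³/s
Stations 1, 4 contribute zero (depth or velocity is 0).
Q = Σ qᵢ = 13.97 m³/s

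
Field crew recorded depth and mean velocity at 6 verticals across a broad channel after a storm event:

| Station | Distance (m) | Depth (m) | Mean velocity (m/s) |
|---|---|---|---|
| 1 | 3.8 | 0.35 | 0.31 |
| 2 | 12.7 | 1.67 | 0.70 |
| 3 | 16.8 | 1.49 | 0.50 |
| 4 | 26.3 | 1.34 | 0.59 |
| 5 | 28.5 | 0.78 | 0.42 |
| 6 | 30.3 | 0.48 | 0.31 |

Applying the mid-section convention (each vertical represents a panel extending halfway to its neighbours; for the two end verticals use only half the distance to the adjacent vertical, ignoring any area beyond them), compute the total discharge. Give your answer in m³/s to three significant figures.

w_1 = (12.7 − 3.8)/2 = 4.45 m; q_1 = 0.31 × 0.35 × 4.45 = 0.4828 m³/s
w_2 = (16.8 − 3.8)/2 = 6.5 m; q_2 = 0.70 × 1.67 × 6.5 = 7.599 m³/s
w_3 = (26.3 − 12.7)/2 = 6.8 m; q_3 = 0.50 × 1.49 × 6.8 = 5.066 m³/s
w_4 = (28.5 − 16.8)/2 = 5.85 m; q_4 = 0.59 × 1.34 × 5.85 = 4.625 m³/s
w_5 = (30.3 − 26.3)/2 = 2 m; q_5 = 0.42 × 0.78 × 2 = 0.6552 m³/s
w_6 = (30.3 − 28.5)/2 = 0.9 m; q_6 = 0.31 × 0.48 × 0.9 = 0.1339 m³/s
Q = Σ qᵢ = 18.56 m³/s

18.6 m³/s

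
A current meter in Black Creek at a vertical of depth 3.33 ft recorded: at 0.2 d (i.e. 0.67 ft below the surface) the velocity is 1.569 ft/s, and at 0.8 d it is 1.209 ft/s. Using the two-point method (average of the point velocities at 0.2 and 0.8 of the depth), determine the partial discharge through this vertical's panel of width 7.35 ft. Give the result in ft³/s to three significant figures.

v̄ = (1.569 + 1.209) / 2 = 1.389 ft/s
q = v̄ × d × w = 1.389 × 3.33 × 7.35 = 34.00 ft³/s

34.0 ft³/s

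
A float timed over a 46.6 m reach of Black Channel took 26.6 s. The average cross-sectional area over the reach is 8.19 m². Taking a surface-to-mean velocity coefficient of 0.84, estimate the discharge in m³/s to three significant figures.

v_surface = L / t̄ = 46.6 / 26.6 = 1.752 m/s
v_mean = 0.84 × 1.752 = 1.472 m/s
Q = A × v_mean = 8.19 × 1.472 = 12.05 m³/s

12.1 m³/s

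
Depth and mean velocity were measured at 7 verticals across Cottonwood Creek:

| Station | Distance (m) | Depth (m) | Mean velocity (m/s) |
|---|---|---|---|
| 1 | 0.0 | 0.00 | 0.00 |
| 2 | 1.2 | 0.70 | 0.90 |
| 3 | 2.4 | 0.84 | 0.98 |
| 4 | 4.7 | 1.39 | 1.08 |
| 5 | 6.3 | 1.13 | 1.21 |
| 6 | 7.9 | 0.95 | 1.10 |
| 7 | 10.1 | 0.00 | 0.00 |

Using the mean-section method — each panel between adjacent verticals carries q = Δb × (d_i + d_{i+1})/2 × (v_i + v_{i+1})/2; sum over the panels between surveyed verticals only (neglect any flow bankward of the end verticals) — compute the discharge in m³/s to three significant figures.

Panel 1-2: Δb = 1.2 m, d̄ = (0.00+0.70)/2 = 0.35, v̄ = (0.00+0.90)/2 = 0.45 → q = 1.2×0.35×0.45 = 0.1890 m³/s
Panel 2-3: Δb = 1.2 m, d̄ = (0.70+0.84)/2 = 0.77, v̄ = (0.90+0.98)/2 = 0.94 → q = 1.2×0.77×0.94 = 0.8686 m³/s
Panel 3-4: Δb = 2.3 m, d̄ = (0.84+1.39)/2 = 1.115, v̄ = (0.98+1.08)/2 = 1.03 → q = 2.3×1.115×1.03 = 2.641 m³/s
Panel 4-5: Δb = 1.6 m, d̄ = (1.39+1.13)/2 = 1.26, v̄ = (1.08+1.21)/2 = 1.145 → q = 1.6×1.26×1.145 = 2.308 m³/s
Panel 5-6: Δb = 1.6 m, d̄ = (1.13+0.95)/2 = 1.04, v̄ = (1.21+1.10)/2 = 1.155 → q = 1.6×1.04×1.155 = 1.922 m³/s
Panel 6-7: Δb = 2.2 m, d̄ = (0.95+0.00)/2 = 0.475, v̄ = (1.10+0.00)/2 = 0.55 → q = 2.2×0.475×0.55 = 0.5748 m³/s
Q = Σ q = 8.504 m³/s

8.50 m³/s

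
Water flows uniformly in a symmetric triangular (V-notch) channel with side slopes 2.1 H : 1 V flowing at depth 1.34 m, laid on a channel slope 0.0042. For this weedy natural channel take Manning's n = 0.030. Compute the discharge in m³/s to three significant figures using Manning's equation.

5.83 m³/s

A = z·y² = 2.1×1.34² = 3.771 m²
P = 2y√(1+z²) = 2×1.34×√(1+2.1²) = 6.234 m
R = A/P = 3.771/6.234 = 0.6049 m
Q = (1/n)·A·R^(2/3)·S^(1/2) = (1/0.030) × 3.771 × 0.6049^(2/3) × 0.0042^(1/2) = 5.826 m³/s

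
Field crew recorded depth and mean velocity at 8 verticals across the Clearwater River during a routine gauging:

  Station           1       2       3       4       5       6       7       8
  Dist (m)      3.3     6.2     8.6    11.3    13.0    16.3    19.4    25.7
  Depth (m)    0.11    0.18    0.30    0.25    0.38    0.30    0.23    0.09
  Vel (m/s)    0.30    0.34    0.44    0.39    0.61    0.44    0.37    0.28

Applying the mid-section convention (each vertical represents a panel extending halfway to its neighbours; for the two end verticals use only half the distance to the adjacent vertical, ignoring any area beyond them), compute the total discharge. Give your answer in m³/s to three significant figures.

w_1 = (6.2 − 3.3)/2 = 1.45 m; q_1 = 0.30 × 0.11 × 1.45 = 0.04785 m³/s
w_2 = (8.6 − 3.3)/2 = 2.65 m; q_2 = 0.34 × 0.18 × 2.65 = 0.1622 m³/s
w_3 = (11.3 − 6.2)/2 = 2.55 m; q_3 = 0.44 × 0.30 × 2.55 = 0.3366 m³/s
w_4 = (13.0 − 8.6)/2 = 2.2 m; q_4 = 0.39 × 0.25 × 2.2 = 0.2145 m³/s
w_5 = (16.3 − 11.3)/2 = 2.5 m; q_5 = 0.61 × 0.38 × 2.5 = 0.5795 m³/s
w_6 = (19.4 − 13.0)/2 = 3.2 m; q_6 = 0.44 × 0.30 × 3.2 = 0.4224 m³/s
w_7 = (25.7 − 16.3)/2 = 4.7 m; q_7 = 0.37 × 0.23 × 4.7 = 0.4000 m³/s
w_8 = (25.7 − 19.4)/2 = 3.15 m; q_8 = 0.28 × 0.09 × 3.15 = 0.07938 m³/s
Q = Σ qᵢ = 2.242 m³/s

2.24 m³/s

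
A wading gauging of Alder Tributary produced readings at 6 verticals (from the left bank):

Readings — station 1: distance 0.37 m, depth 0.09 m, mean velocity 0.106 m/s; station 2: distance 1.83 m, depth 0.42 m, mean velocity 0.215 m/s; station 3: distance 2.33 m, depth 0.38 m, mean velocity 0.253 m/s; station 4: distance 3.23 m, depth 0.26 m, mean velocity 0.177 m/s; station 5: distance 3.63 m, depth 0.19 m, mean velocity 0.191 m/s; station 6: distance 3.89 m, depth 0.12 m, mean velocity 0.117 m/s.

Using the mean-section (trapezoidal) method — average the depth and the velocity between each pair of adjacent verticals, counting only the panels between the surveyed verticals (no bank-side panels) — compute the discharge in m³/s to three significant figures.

Panel 1-2: Δb = 1.46 m, d̄ = (0.09+0.42)/2 = 0.255, v̄ = (0.106+0.215)/2 = 0.1605 → q = 1.46×0.255×0.1605 = 0.05975 m³/s
Panel 2-3: Δb = 0.5 m, d̄ = (0.42+0.38)/2 = 0.4, v̄ = (0.215+0.253)/2 = 0.234 → q = 0.5×0.4×0.234 = 0.04680 m³/s
Panel 3-4: Δb = 0.9 m, d̄ = (0.38+0.26)/2 = 0.32, v̄ = (0.253+0.177)/2 = 0.215 → q = 0.9×0.32×0.215 = 0.06192 m³/s
Panel 4-5: Δb = 0.4 m, d̄ = (0.26+0.19)/2 = 0.225, v̄ = (0.177+0.191)/2 = 0.184 → q = 0.4×0.225×0.184 = 0.01656 m³/s
Panel 5-6: Δb = 0.26 m, d̄ = (0.19+0.12)/2 = 0.155, v̄ = (0.191+0.117)/2 = 0.154 → q = 0.26×0.155×0.154 = 0.006206 m³/s
Q = Σ q = 0.1912 m³/s

0.191 m³/s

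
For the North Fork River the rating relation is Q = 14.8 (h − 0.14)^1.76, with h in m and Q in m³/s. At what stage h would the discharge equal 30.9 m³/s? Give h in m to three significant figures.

h − h₀ = (Q/C)^(1/b) = (30.9/14.8)^(1/1.76) = 1.519 m
h = 0.14 + 1.519 = 1.659 m

1.66 m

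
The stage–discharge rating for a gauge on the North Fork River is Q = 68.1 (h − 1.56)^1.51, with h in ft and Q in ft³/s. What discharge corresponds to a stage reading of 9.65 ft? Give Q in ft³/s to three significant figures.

Q = 68.1 × (9.65 − 1.56)^1.51 = 68.1 × 8.09^1.51 = 1600 ft³/s

1600 ft³/s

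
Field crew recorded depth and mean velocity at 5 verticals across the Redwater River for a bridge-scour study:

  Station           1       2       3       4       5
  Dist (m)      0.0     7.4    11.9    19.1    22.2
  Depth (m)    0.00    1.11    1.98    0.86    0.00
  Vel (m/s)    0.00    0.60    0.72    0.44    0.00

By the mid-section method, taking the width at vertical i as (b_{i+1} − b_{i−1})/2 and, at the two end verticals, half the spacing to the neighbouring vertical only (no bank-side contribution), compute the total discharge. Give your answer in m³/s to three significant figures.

w_2 = (11.9 − 0.0)/2 = 5.95 m; q_2 = 0.60 × 1.11 × 5.95 = 3.963 m³/s
w_3 = (19.1 − 7.4)/2 = 5.85 m; q_3 = 0.72 × 1.98 × 5.85 = 8.340 m³/s
w_4 = (22.2 − 11.9)/2 = 5.15 m; q_4 = 0.44 × 0.86 × 5.15 = 1.949 m³/s
Stations 1, 5 contribute zero (depth or velocity is 0).
Q = Σ qᵢ = 14.25 m³/s

14.3 m³/s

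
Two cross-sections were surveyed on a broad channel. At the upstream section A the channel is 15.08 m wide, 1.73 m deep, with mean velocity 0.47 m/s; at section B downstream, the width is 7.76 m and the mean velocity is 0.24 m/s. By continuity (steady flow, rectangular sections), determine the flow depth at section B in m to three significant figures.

6.58 m

Q = A₁V₁ = (15.08×1.73) × 0.47 = 12.26 m³/s
d₂ = Q/(b₂ V₂) = 12.26/(7.76×0.24) = 6.584 m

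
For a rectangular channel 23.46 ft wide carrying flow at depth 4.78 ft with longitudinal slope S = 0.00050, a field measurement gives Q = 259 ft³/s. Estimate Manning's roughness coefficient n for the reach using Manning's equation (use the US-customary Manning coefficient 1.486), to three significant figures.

0.0325

A = b·y = 23.46 × 4.78 = 112.1 ft²
P = b + 2y = 23.46 + 2×4.78 = 33.02 ft
R = A/P = 112.1/33.02 = 3.396 ft
n = (1.486/Q)·A·R^(2/3)·S^(1/2) = (1.486/259) × 112.1 × 2.259 × 0.02236 = 0.03250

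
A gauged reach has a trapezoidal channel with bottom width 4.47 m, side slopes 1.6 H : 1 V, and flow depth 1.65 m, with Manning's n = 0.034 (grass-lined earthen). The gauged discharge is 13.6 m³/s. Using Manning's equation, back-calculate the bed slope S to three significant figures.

A = (b + z·y)·y = (4.47 + 1.6×1.65)×1.65 = 11.73 m²
P = b + 2y√(1+z²) = 4.47 + 2×1.65×√(1+1.6²) = 10.70 m
R = A/P = 11.73/10.70 = 1.097 m
S = (Q·n / (1·A·R^(2/3)))² = (13.6×0.034 / (1×11.73×1.064))² = 0.001374

0.00137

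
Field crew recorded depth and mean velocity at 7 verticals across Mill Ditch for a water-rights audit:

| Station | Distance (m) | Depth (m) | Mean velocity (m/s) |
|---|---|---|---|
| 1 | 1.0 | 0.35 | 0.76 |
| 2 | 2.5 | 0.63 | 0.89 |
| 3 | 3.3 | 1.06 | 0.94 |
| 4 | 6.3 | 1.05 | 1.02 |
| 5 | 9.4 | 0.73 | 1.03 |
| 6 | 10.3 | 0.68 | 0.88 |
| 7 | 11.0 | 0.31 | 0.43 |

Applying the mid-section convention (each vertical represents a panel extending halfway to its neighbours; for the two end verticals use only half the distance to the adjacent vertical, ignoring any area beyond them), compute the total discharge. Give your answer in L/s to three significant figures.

w_1 = (2.5 − 1.0)/2 = 0.75 m; q_1 = 0.76 × 0.35 × 0.75 = 0.1995 m³/s
w_2 = (3.3 − 1.0)/2 = 1.15 m; q_2 = 0.89 × 0.63 × 1.15 = 0.6448 m³/s
w_3 = (6.3 − 2.5)/2 = 1.9 m; q_3 = 0.94 × 1.06 × 1.9 = 1.893 m³/s
w_4 = (9.4 − 3.3)/2 = 3.05 m; q_4 = 1.02 × 1.05 × 3.05 = 3.267 m³/s
w_5 = (10.3 − 6.3)/2 = 2 m; q_5 = 1.03 × 0.73 × 2 = 1.504 m³/s
w_6 = (11.0 − 9.4)/2 = 0.8 m; q_6 = 0.88 × 0.68 × 0.8 = 0.4787 m³/s
w_7 = (11.0 − 10.3)/2 = 0.35 m; q_7 = 0.43 × 0.31 × 0.35 = 0.04666 m³/s
Q = Σ qᵢ = 8.033 m³/s
= 8.033 × 1000 = 8033 L/s

8030 L/s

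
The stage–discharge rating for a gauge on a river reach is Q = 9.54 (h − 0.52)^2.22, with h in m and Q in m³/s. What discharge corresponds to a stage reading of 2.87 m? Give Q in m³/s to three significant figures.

63.6 m³/s

Q = 9.54 × (2.87 − 0.52)^2.22 = 9.54 × 2.35^2.22 = 63.58 m³/s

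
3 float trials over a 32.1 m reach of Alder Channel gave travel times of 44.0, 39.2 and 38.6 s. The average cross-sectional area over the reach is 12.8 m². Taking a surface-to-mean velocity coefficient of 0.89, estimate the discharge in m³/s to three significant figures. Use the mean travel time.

t̄ = (44.0 + 39.2 + 38.6) / 3 = 40.6 s
v_surface = L / t̄ = 32.1 / 40.6 = 0.7906 m/s
v_mean = 0.89 × 0.7906 = 0.7037 m/s
Q = A × v_mean = 12.8 × 0.7037 = 9.007 m³/s

9.01 m³/s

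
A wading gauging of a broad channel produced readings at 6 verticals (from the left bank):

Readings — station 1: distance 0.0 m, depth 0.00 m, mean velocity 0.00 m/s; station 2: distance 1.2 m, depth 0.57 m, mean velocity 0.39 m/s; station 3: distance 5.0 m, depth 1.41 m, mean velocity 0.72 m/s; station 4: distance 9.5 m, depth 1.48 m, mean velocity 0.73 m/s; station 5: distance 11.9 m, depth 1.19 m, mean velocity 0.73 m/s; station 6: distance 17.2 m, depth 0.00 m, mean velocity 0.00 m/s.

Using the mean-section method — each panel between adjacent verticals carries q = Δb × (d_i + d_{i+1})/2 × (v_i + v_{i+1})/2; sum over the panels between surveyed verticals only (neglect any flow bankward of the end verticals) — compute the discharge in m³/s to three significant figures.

10.4 m³/s

Panel 1-2: Δb = 1.2 m, d̄ = (0.00+0.57)/2 = 0.285, v̄ = (0.00+0.39)/2 = 0.195 → q = 1.2×0.285×0.195 = 0.06669 m³/s
Panel 2-3: Δb = 3.8 m, d̄ = (0.57+1.41)/2 = 0.99, v̄ = (0.39+0.72)/2 = 0.555 → q = 3.8×0.99×0.555 = 2.088 m³/s
Panel 3-4: Δb = 4.5 m, d̄ = (1.41+1.48)/2 = 1.445, v̄ = (0.72+0.73)/2 = 0.725 → q = 4.5×1.445×0.725 = 4.714 m³/s
Panel 4-5: Δb = 2.4 m, d̄ = (1.48+1.19)/2 = 1.335, v̄ = (0.73+0.73)/2 = 0.73 → q = 2.4×1.335×0.73 = 2.339 m³/s
Panel 5-6: Δb = 5.3 m, d̄ = (1.19+0.00)/2 = 0.595, v̄ = (0.73+0.00)/2 = 0.365 → q = 5.3×0.595×0.365 = 1.151 m³/s
Q = Σ q = 10.36 m³/s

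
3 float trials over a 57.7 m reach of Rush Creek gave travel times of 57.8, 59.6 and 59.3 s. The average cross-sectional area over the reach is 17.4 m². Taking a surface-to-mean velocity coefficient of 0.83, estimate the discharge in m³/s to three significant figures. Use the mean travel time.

t̄ = (57.8 + 59.6 + 59.3) / 3 = 58.9 s
v_surface = L / t̄ = 57.7 / 58.9 = 0.9796 m/s
v_mean = 0.83 × 0.9796 = 0.8131 m/s
Q = A × v_mean = 17.4 × 0.8131 = 14.15 m³/s

14.1 m³/s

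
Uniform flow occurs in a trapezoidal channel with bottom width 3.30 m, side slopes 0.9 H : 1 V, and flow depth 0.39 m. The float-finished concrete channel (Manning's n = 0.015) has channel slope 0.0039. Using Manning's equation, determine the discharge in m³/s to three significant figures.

A = (b + z·y)·y = (3.30 + 0.9×0.39)×0.39 = 1.424 m²
P = b + 2y√(1+z²) = 3.30 + 2×0.39×√(1+0.9²) = 4.349 m
R = A/P = 1.424/4.349 = 0.3274 m
Q = (1/n)·A·R^(2/3)·S^(1/2) = (1/0.015) × 1.424 × 0.3274^(2/3) × 0.0039^(1/2) = 2.816 m³/s

2.82 m³/s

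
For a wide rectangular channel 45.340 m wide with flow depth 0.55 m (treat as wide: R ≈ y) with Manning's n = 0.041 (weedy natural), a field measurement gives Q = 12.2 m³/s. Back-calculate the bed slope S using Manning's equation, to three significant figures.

A = b·y = 45.340 × 0.55 = 24.94 m²
Wide channel: R ≈ y = 0.55 m
S = (Q·n / (1·A·R^(2/3)))² = (12.2×0.041 / (1×24.94×0.6713))² = 0.0008929

0.000893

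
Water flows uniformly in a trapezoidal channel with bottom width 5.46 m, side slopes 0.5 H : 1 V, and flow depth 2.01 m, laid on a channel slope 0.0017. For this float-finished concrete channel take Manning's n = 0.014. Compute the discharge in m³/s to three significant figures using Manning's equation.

45.7 m³/s

A = (b + z·y)·y = (5.46 + 0.5×2.01)×2.01 = 12.99 m²
P = b + 2y√(1+z²) = 5.46 + 2×2.01×√(1+0.5²) = 9.954 m
R = A/P = 12.99/9.954 = 1.305 m
Q = (1/n)·A·R^(2/3)·S^(1/2) = (1/0.014) × 12.99 × 1.305^(2/3) × 0.0017^(1/2) = 45.71 m³/s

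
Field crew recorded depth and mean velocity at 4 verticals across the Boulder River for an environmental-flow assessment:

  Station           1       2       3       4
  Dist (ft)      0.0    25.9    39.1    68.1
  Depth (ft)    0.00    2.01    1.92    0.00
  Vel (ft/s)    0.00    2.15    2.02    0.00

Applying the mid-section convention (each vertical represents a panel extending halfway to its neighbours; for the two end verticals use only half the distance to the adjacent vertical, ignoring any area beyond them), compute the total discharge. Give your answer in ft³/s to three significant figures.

w_2 = (39.1 − 0.0)/2 = 19.55 ft; q_2 = 2.15 × 2.01 × 19.55 = 84.49 ft³/s
w_3 = (68.1 − 25.9)/2 = 21.1 ft; q_3 = 2.02 × 1.92 × 21.1 = 81.83 ft³/s
Stations 1, 4 contribute zero (depth or velocity is 0).
Q = Σ qᵢ = 166.3 ft³/s

166 ft³/s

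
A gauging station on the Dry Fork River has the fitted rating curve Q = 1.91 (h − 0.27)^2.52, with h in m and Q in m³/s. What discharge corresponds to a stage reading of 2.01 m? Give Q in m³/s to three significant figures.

Q = 1.91 × (2.01 − 0.27)^2.52 = 1.91 × 1.74^2.52 = 7.713 m³/s

7.71 m³/s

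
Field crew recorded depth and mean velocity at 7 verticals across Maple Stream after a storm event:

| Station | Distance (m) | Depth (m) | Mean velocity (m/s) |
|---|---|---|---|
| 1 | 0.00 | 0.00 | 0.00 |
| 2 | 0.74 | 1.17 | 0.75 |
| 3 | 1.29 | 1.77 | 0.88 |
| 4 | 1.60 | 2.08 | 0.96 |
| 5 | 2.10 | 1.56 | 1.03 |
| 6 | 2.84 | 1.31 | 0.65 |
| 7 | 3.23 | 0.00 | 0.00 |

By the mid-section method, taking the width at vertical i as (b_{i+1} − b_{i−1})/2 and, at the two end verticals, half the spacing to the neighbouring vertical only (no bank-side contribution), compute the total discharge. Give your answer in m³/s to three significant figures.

3.52 m³/s

w_2 = (1.29 − 0.00)/2 = 0.645 m; q_2 = 0.75 × 1.17 × 0.645 = 0.5660 m³/s
w_3 = (1.60 − 0.74)/2 = 0.43 m; q_3 = 0.88 × 1.77 × 0.43 = 0.6698 m³/s
w_4 = (2.10 − 1.29)/2 = 0.405 m; q_4 = 0.96 × 2.08 × 0.405 = 0.8087 m³/s
w_5 = (2.84 − 1.60)/2 = 0.62 m; q_5 = 1.03 × 1.56 × 0.62 = 0.9962 m³/s
w_6 = (3.23 − 2.10)/2 = 0.565 m; q_6 = 0.65 × 1.31 × 0.565 = 0.4811 m³/s
Stations 1, 7 contribute zero (depth or velocity is 0).
Q = Σ qᵢ = 3.522 m³/s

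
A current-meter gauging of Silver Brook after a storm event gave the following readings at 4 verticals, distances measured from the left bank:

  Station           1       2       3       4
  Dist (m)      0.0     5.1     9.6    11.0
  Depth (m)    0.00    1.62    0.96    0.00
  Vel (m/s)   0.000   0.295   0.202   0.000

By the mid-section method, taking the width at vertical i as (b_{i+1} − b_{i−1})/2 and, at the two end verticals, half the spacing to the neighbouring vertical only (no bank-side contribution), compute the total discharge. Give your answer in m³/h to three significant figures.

10300 m³/h

w_2 = (9.6 − 0.0)/2 = 4.8 m; q_2 = 0.295 × 1.62 × 4.8 = 2.294 m³/s
w_3 = (11.0 − 5.1)/2 = 2.95 m; q_3 = 0.202 × 0.96 × 2.95 = 0.5721 m³/s
Stations 1, 4 contribute zero (depth or velocity is 0).
Q = Σ qᵢ = 2.866 m³/s
= 2.866 × 3600 = 10320 m³/h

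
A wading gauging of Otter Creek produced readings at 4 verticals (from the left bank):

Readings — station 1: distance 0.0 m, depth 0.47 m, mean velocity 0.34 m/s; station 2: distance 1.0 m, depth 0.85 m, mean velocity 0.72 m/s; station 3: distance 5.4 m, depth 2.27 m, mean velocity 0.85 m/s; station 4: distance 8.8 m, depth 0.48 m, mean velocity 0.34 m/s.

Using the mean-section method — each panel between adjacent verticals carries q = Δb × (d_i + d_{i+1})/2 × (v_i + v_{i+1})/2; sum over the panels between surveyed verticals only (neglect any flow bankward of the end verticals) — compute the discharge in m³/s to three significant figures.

8.52 m³/s

Panel 1-2: Δb = 1 m, d̄ = (0.47+0.85)/2 = 0.66, v̄ = (0.34+0.72)/2 = 0.53 → q = 1×0.66×0.53 = 0.3498 m³/s
Panel 2-3: Δb = 4.4 m, d̄ = (0.85+2.27)/2 = 1.56, v̄ = (0.72+0.85)/2 = 0.785 → q = 4.4×1.56×0.785 = 5.388 m³/s
Panel 3-4: Δb = 3.4 m, d̄ = (2.27+0.48)/2 = 1.375, v̄ = (0.85+0.34)/2 = 0.595 → q = 3.4×1.375×0.595 = 2.782 m³/s
Q = Σ q = 8.520 m³/s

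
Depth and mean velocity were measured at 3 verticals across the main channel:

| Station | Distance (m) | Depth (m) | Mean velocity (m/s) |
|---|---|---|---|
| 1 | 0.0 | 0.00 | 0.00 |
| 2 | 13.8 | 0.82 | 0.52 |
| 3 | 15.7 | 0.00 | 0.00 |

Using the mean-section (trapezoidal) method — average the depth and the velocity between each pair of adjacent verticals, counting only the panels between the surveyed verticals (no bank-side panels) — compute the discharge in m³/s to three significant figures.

Panel 1-2: Δb = 13.8 m, d̄ = (0.00+0.82)/2 = 0.41, v̄ = (0.00+0.52)/2 = 0.26 → q = 13.8×0.41×0.26 = 1.471 m³/s
Panel 2-3: Δb = 1.9 m, d̄ = (0.82+0.00)/2 = 0.41, v̄ = (0.52+0.00)/2 = 0.26 → q = 1.9×0.41×0.26 = 0.2025 m³/s
Q = Σ q = 1.674 m³/s

1.67 m³/s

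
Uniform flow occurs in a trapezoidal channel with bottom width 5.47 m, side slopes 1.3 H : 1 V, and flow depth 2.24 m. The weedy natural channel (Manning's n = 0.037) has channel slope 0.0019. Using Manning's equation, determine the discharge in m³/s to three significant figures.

28.5 m³/s

A = (b + z·y)·y = (5.47 + 1.3×2.24)×2.24 = 18.78 m²
P = b + 2y√(1+z²) = 5.47 + 2×2.24×√(1+1.3²) = 12.82 m
R = A/P = 18.78/12.82 = 1.465 m
Q = (1/n)·A·R^(2/3)·S^(1/2) = (1/0.037) × 18.78 × 1.465^(2/3) × 0.0019^(1/2) = 28.53 m³/s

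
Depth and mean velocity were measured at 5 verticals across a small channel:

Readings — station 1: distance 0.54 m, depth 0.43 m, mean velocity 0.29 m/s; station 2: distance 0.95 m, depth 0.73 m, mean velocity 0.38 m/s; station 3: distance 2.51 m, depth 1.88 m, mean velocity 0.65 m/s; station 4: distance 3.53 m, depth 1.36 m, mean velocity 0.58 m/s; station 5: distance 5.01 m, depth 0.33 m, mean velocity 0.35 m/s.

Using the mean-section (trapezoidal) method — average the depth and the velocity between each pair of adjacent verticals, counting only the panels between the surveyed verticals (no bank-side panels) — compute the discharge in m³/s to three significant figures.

Panel 1-2: Δb = 0.41 m, d̄ = (0.43+0.73)/2 = 0.58, v̄ = (0.29+0.38)/2 = 0.335 → q = 0.41×0.58×0.335 = 0.07966 m³/s
Panel 2-3: Δb = 1.56 m, d̄ = (0.73+1.88)/2 = 1.305, v̄ = (0.38+0.65)/2 = 0.515 → q = 1.56×1.305×0.515 = 1.048 m³/s
Panel 3-4: Δb = 1.02 m, d̄ = (1.88+1.36)/2 = 1.62, v̄ = (0.65+0.58)/2 = 0.615 → q = 1.02×1.62×0.615 = 1.016 m³/s
Panel 4-5: Δb = 1.48 m, d̄ = (1.36+0.33)/2 = 0.845, v̄ = (0.58+0.35)/2 = 0.465 → q = 1.48×0.845×0.465 = 0.5815 m³/s
Q = Σ q = 2.726 m³/s

2.73 m³/s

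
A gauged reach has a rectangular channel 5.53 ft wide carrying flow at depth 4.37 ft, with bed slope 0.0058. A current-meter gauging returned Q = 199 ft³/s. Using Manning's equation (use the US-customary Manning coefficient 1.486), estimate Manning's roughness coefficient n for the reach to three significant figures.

A = b·y = 5.53 × 4.37 = 24.17 ft²
P = b + 2y = 5.53 + 2×4.37 = 14.27 ft
R = A/P = 24.17/14.27 = 1.693 ft
n = (1.486/Q)·A·R^(2/3)·S^(1/2) = (1.486/199) × 24.17 × 1.421 × 0.07616 = 0.01953

0.0195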